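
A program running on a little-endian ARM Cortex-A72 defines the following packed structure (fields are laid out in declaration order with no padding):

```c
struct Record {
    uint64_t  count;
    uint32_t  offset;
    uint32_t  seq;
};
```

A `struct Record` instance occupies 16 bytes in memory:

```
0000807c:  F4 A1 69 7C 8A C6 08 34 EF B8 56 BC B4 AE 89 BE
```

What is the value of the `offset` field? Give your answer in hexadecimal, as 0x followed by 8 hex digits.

`offset` follows `count` (8 bytes), so it starts at byte offset 8 and occupies 4 bytes.
Bytes at offsets 8..11: EF B8 56 BC.
Little-endian: lowest address holds the least-significant byte.
Reassemble most-significant byte first: BC 56 B8 EF → 0xBC56B8EF.

0xBC56B8EF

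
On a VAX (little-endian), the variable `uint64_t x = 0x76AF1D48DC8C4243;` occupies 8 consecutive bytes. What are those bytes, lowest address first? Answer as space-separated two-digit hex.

43 42 8C DC 48 1D AF 76

Split into bytes (most-significant first): 76 AF 1D 48 DC 8C 42 43.
Little-endian: lowest address holds the least-significant byte.
So at ascending addresses the bytes are 43 42 8C DC 48 1D AF 76.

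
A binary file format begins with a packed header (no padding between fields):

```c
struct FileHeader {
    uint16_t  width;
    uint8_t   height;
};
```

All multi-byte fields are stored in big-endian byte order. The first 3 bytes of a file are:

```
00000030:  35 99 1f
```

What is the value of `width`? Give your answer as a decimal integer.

13721

`width` is the first field, at byte offset 0, occupying 2 bytes.
Bytes at offsets 0..1: 35 99.
Big-endian: lowest address holds the most-significant byte.
The bytes are already most-significant first: 0x3599.
0x3599 = 13721.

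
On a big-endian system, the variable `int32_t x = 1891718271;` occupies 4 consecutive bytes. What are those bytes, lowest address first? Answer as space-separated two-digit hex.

70 C1 54 7F

1891718271 in hexadecimal, padded to 32 bits, is 0x70C1547F.
Split into bytes (most-significant first): 70 C1 54 7F.
Big-endian stores the most-significant byte at the lowest address.
So the memory order matches the most-significant-first order: 70 C1 54 7F.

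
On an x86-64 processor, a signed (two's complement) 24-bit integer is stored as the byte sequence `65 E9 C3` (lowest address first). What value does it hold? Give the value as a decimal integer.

Little-endian stores the least-significant byte at the lowest address.
Reassemble most-significant byte first: C3 E9 65 → 0xC3E965.
Top bit is set, so as a signed 24-bit value this is 0xC3E965 − 2^24 = -3937947.

-3937947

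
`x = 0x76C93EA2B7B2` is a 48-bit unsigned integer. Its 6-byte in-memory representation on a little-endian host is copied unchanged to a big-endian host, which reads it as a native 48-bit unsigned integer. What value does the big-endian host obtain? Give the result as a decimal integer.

Stored little-endian, the bytes at ascending addresses are B2 B7 A2 3E C9 76.
Read back as big-endian, the last byte is least significant, giving 0xB2B7A23EC976.
0xB2B7A23EC976 = 196501770783094.

196501770783094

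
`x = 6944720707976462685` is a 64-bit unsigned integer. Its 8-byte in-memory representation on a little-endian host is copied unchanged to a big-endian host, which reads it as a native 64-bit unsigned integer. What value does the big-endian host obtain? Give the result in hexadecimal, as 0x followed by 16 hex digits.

6944720707976462685 in 64-bit hexadecimal is 0x60609AB06F3C815D.
Stored little-endian, the bytes at ascending addresses are 5D 81 3C 6F B0 9A 60 60.
Read back as big-endian, the last byte is least significant, giving 0x5D813C6FB09A6060.

0x5D813C6FB09A6060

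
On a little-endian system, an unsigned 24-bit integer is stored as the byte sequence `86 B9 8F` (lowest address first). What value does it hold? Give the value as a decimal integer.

Little-endian stores the least-significant byte at the lowest address.
Reassemble most-significant byte first: 8F B9 86 → 0x8FB986.
0x8FB986 = 9419142.

9419142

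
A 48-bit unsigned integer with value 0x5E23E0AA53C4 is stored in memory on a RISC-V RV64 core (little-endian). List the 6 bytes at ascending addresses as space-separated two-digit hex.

C4 53 AA E0 23 5E

Split into bytes (most-significant first): 5E 23 E0 AA 53 C4.
Little-endian: lowest address holds the least-significant byte.
So at ascending addresses the bytes are C4 53 AA E0 23 5E.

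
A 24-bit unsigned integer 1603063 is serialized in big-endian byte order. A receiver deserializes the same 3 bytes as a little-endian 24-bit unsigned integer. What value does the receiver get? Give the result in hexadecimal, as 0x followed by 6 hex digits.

0xF77518

1603063 in 24-bit hexadecimal is 0x1875F7.
Stored big-endian, the bytes at ascending addresses are 18 75 F7.
Read back as little-endian, the first byte is least significant, giving 0xF77518.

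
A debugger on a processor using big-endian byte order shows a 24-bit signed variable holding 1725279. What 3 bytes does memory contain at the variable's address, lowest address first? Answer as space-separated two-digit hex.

1A 53 5F

1725279 in hexadecimal, padded to 24 bits, is 0x1A535F.
Split into bytes (most-significant first): 1A 53 5F.
Big-endian stores the most-significant byte at the lowest address.
So the memory order matches the most-significant-first order: 1A 53 5F.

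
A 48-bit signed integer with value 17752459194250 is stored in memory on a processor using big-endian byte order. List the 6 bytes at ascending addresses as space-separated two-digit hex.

10 25 51 06 2F 8A

17752459194250 in hexadecimal, padded to 48 bits, is 0x102551062F8A.
Split into bytes (most-significant first): 10 25 51 06 2F 8A.
Big-endian stores the most-significant byte at the lowest address.
So the memory order matches the most-significant-first order: 10 25 51 06 2F 8A.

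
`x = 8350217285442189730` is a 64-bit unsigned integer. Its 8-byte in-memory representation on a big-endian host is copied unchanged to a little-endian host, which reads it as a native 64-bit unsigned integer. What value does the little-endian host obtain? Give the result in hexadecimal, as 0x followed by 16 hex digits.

0xA2B91B3861EEE173

8350217285442189730 in 64-bit hexadecimal is 0x73E1EE61381BB9A2.
Stored big-endian, the bytes at ascending addresses are 73 E1 EE 61 38 1B B9 A2.
Read back as little-endian, the first byte is least significant, giving 0xA2B91B3861EEE173.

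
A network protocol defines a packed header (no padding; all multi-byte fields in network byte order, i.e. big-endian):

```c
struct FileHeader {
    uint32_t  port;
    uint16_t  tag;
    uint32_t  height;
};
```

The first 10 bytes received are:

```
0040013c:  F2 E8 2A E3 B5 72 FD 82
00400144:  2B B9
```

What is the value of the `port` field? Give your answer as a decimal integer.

`port` is the first field, at byte offset 0, occupying 4 bytes.
Bytes at offsets 0..3: F2 E8 2A E3.
In big-endian order the high byte comes first in memory.
The bytes are already most-significant first: 0xF2E82AE3.
0xF2E82AE3 = 4075301603.

4075301603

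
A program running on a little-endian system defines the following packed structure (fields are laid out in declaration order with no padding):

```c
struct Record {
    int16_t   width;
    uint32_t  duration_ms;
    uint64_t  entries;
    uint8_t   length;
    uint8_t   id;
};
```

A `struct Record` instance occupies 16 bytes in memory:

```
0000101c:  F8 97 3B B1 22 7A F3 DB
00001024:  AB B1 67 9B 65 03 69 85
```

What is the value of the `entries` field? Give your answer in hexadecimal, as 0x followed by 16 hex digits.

0x03659B67B1ABDBF3

`entries` follows `width` (2 B), `duration_ms` (4 B), so it starts at offset 2 + 4 = 6 and occupies 8 bytes.
Bytes at offsets 6..13: F3 DB AB B1 67 9B 65 03.
Little-endian stores the least-significant byte at the lowest address.
Reassemble most-significant byte first: 03 65 9B 67 B1 AB DB F3 → 0x03659B67B1ABDBF3.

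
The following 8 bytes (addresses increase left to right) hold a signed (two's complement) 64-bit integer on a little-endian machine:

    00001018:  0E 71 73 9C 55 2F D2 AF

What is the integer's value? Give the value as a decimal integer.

-5777503327219388146

Little-endian stores the least-significant byte at the lowest address.
Reassemble most-significant byte first: AF D2 2F 55 9C 73 71 0E → 0xAFD22F559C73710E.
Top bit is set, so as a signed 64-bit value this is 0xAFD22F559C73710E − 2^64 = -5777503327219388146.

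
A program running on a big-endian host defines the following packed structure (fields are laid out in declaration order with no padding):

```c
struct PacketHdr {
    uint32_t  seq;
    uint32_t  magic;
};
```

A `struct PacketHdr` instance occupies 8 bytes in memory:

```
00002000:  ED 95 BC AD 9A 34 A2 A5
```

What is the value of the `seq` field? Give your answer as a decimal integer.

`seq` is the first field, at byte offset 0, occupying 4 bytes.
Bytes at offsets 0..3: ED 95 BC AD.
Big-endian: lowest address holds the most-significant byte.
The bytes are already most-significant first: 0xED95BCAD.
0xED95BCAD = 3986013357.

3986013357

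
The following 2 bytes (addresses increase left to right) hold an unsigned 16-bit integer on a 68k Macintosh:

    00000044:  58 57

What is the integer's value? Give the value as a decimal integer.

22615

Big-endian: lowest address holds the most-significant byte.
The bytes are already most-significant first: 0x5857.
0x5857 = 22615.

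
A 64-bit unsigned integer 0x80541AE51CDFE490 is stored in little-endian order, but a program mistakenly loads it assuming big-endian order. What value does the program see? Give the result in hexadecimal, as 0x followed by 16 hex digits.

0x90E4DF1CE51A5480

Stored little-endian, the bytes at ascending addresses are 90 E4 DF 1C E5 1A 54 80.
Read back as big-endian, the last byte is least significant, giving 0x90E4DF1CE51A5480.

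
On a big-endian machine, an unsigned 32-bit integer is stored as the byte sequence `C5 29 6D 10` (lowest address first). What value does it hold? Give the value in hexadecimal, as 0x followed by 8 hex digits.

In big-endian order the high byte comes first in memory.
The bytes are already most-significant first: 0xC5296D10.

0xC5296D10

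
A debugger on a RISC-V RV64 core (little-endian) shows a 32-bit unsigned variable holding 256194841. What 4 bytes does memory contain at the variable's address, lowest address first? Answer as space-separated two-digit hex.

256194841 in hexadecimal, padded to 32 bits, is 0x0F453919.
Split into bytes (most-significant first): 0F 45 39 19.
In little-endian order the low byte comes first in memory.
So at ascending addresses the bytes are 19 39 45 0F.

19 39 45 0F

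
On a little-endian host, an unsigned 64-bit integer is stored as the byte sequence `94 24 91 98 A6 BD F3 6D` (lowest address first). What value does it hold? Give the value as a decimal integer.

7922884692696704148

In little-endian order the low byte comes first in memory.
Reassemble most-significant byte first: 6D F3 BD A6 98 91 24 94 → 0x6DF3BDA698912494.
0x6DF3BDA698912494 = 7922884692696704148.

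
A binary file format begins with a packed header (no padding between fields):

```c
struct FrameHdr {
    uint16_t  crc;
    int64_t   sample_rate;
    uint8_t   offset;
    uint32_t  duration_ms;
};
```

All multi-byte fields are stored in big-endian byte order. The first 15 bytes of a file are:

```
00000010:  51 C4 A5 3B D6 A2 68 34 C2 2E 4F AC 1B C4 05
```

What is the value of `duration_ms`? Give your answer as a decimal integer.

`duration_ms` follows `crc` (2 B), `sample_rate` (8 B), `offset` (1 B), so it starts at offset 2 + 8 + 1 = 11 and occupies 4 bytes.
Bytes at offsets 11..14: AC 1B C4 05.
In big-endian order the high byte comes first in memory.
The bytes are already most-significant first: 0xAC1BC405.
0xAC1BC405 = 2887500805.

2887500805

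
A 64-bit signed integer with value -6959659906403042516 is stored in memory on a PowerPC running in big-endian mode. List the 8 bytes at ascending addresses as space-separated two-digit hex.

9F 6A 52 30 61 51 7B 2C

Two's complement of -6959659906403042516 in 64 bits: 6959659906403042516 = 0x6095ADCF9EAE84D4; invert → 0x9F6A523061517B2B; add 1 → 0x9F6A523061517B2C.
Split into bytes (most-significant first): 9F 6A 52 30 61 51 7B 2C.
Big-endian stores the most-significant byte at the lowest address.
So the memory order matches the most-significant-first order: 9F 6A 52 30 61 51 7B 2C.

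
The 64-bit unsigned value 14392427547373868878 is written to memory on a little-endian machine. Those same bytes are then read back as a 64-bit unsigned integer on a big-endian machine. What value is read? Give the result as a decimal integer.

5627182419106643143

14392427547373868878 in 64-bit hexadecimal is 0xC7BC2C9998C4174E.
Stored little-endian, the bytes at ascending addresses are 4E 17 C4 98 99 2C BC C7.
Read back as big-endian, the last byte is least significant, giving 0x4E17C498992CBCC7.
0x4E17C498992CBCC7 = 5627182419106643143.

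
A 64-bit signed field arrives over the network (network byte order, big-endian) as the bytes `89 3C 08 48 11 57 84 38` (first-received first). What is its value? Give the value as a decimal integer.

-8557956086289169352

Big-endian: lowest address holds the most-significant byte.
The bytes are already most-significant first: 0x893C084811578438.
Top bit is set, so as a signed 64-bit value this is 0x893C084811578438 − 2^64 = -8557956086289169352.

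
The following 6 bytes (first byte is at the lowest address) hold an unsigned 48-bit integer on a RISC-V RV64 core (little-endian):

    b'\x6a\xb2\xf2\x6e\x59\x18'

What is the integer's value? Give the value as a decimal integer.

26772392555114

Little-endian: lowest address holds the least-significant byte.
Reassemble most-significant byte first: 18 59 6E F2 B2 6A → 0x18596EF2B26A.
0x18596EF2B26A = 26772392555114.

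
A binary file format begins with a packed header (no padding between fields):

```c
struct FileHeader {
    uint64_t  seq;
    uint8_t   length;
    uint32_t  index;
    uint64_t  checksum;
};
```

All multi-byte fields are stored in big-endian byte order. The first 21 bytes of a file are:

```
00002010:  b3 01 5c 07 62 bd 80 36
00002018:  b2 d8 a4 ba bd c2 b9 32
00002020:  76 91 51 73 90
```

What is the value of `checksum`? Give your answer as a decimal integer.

14031301598875054992

`checksum` follows `seq` (8 B), `length` (1 B), `index` (4 B), so it starts at offset 8 + 1 + 4 = 13 and occupies 8 bytes.
Bytes at offsets 13..20: C2 B9 32 76 91 51 73 90.
Big-endian: lowest address holds the most-significant byte.
The bytes are already most-significant first: 0xC2B9327691517390.
0xC2B9327691517390 = 14031301598875054992.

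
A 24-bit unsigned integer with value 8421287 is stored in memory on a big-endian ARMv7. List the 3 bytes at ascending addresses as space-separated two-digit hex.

80 7F A7

8421287 in hexadecimal, padded to 24 bits, is 0x807FA7.
Split into bytes (most-significant first): 80 7F A7.
Big-endian stores the most-significant byte at the lowest address.
So the memory order matches the most-significant-first order: 80 7F A7.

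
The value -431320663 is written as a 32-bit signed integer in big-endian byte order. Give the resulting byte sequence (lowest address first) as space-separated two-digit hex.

Two's complement of -431320663 in 32 bits: 431320663 = 0x19B56E57; invert → 0xE64A91A8; add 1 → 0xE64A91A9.
Split into bytes (most-significant first): E6 4A 91 A9.
In big-endian order the high byte comes first in memory.
So the memory order matches the most-significant-first order: E6 4A 91 A9.

E6 4A 91 A9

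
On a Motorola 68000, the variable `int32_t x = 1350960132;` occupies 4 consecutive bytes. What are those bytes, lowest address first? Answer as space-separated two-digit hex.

50 86 04 04

1350960132 in hexadecimal, padded to 32 bits, is 0x50860404.
Split into bytes (most-significant first): 50 86 04 04.
Big-endian stores the most-significant byte at the lowest address.
So the memory order matches the most-significant-first order: 50 86 04 04.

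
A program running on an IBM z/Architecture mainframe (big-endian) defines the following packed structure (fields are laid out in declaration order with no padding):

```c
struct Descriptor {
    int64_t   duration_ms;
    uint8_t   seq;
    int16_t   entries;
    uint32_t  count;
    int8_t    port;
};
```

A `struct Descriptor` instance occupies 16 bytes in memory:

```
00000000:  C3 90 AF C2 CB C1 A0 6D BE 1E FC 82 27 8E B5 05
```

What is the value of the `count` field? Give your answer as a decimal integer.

`count` follows `duration_ms` (8 B), `seq` (1 B), `entries` (2 B), so it starts at offset 8 + 1 + 2 = 11 and occupies 4 bytes.
Bytes at offsets 11..14: 82 27 8E B5.
In big-endian order the high byte comes first in memory.
The bytes are already most-significant first: 0x82278EB5.
0x82278EB5 = 2183630517.

2183630517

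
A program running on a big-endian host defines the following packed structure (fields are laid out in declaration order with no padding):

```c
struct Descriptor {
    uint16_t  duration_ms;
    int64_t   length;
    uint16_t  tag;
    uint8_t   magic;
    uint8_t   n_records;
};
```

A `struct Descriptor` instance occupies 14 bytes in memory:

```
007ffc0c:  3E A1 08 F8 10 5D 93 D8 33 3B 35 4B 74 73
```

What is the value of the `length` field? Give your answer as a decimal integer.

`length` follows `duration_ms` (2 bytes), so it starts at byte offset 2 and occupies 8 bytes.
Bytes at offsets 2..9: 08 F8 10 5D 93 D8 33 3B.
Big-endian stores the most-significant byte at the lowest address.
The bytes are already most-significant first: 0x08F8105D93D8333B.
0x08F8105D93D8333B = 646284540626088763.

646284540626088763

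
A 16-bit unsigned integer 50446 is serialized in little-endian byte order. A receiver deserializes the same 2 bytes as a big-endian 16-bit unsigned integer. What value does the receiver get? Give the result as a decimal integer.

3781

50446 in 16-bit hexadecimal is 0xC50E.
Stored little-endian, the bytes at ascending addresses are 0E C5.
Read back as big-endian, the last byte is least significant, giving 0x0EC5.
0x0EC5 = 3781.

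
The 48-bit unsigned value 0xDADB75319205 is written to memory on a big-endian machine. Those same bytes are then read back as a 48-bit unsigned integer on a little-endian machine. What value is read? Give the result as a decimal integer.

6125453171674

Stored big-endian, the bytes at ascending addresses are DA DB 75 31 92 05.
Read back as little-endian, the first byte is least significant, giving 0x05923175DBDA.
0x05923175DBDA = 6125453171674.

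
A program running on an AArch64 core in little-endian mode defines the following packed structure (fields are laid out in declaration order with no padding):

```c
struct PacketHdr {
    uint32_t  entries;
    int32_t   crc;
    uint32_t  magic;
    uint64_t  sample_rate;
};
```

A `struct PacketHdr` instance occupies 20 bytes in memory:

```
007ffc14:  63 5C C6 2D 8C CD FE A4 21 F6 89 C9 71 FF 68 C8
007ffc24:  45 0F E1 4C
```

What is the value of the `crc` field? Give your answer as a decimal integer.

`crc` follows `entries` (4 bytes), so it starts at byte offset 4 and occupies 4 bytes.
Bytes at offsets 4..7: 8C CD FE A4.
Little-endian: lowest address holds the least-significant byte.
Reassemble most-significant byte first: A4 FE CD 8C → 0xA4FECD8C.
Top bit is set, so as a signed 32-bit value this is 0xA4FECD8C − 2^32 = -1526805108.

-1526805108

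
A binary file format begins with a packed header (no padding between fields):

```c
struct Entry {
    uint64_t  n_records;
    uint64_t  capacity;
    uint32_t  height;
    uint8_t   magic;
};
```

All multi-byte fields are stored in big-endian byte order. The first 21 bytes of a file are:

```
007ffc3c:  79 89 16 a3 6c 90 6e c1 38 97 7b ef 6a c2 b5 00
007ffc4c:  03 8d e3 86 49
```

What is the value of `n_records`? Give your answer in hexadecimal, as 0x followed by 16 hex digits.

0x798916A36C906EC1

`n_records` is the first field, at byte offset 0, occupying 8 bytes.
Bytes at offsets 0..7: 79 89 16 A3 6C 90 6E C1.
Big-endian stores the most-significant byte at the lowest address.
The bytes are already most-significant first: 0x798916A36C906EC1.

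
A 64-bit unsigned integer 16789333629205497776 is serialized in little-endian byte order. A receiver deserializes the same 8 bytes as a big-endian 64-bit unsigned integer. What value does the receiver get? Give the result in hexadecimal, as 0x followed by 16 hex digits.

16789333629205497776 in 64-bit hexadecimal is 0xE8FFB1FB685047B0.
Stored little-endian, the bytes at ascending addresses are B0 47 50 68 FB B1 FF E8.
Read back as big-endian, the last byte is least significant, giving 0xB0475068FBB1FFE8.

0xB0475068FBB1FFE8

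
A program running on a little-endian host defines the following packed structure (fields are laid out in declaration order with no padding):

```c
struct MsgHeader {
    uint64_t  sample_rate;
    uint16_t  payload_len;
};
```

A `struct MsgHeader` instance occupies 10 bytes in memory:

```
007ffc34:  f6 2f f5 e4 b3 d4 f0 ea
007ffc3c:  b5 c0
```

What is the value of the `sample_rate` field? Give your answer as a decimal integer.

`sample_rate` is the first field, at byte offset 0, occupying 8 bytes.
Bytes at offsets 0..7: F6 2F F5 E4 B3 D4 F0 EA.
Little-endian stores the least-significant byte at the lowest address.
Reassemble most-significant byte first: EA F0 D4 B3 E4 F5 2F F6 → 0xEAF0D4B3E4F52FF6.
0xEAF0D4B3E4F52FF6 = 16929264868391202806.

16929264868391202806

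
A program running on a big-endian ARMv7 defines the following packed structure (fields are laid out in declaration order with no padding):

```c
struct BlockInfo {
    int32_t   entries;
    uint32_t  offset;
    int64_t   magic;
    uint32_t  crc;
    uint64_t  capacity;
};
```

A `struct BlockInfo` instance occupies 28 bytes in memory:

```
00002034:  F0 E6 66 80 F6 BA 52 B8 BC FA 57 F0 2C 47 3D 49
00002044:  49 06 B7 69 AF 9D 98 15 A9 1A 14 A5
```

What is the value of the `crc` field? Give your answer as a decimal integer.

1225176937

`crc` follows `entries` (4 B), `offset` (4 B), `magic` (8 B), so it starts at offset 4 + 4 + 8 = 16 and occupies 4 bytes.
Bytes at offsets 16..19: 49 06 B7 69.
In big-endian order the high byte comes first in memory.
The bytes are already most-significant first: 0x4906B769.
0x4906B769 = 1225176937.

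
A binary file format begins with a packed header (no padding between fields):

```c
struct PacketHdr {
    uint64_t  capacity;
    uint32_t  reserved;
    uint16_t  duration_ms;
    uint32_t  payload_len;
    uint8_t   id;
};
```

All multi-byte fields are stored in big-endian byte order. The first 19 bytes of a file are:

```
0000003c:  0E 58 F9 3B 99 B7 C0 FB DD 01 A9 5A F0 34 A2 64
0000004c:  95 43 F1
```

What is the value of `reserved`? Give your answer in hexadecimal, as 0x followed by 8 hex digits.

`reserved` follows `capacity` (8 bytes), so it starts at byte offset 8 and occupies 4 bytes.
Bytes at offsets 8..11: DD 01 A9 5A.
Big-endian stores the most-significant byte at the lowest address.
The bytes are already most-significant first: 0xDD01A95A.

0xDD01A95A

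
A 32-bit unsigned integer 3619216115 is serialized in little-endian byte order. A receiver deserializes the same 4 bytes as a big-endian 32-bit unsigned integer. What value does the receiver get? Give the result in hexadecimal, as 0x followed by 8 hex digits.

0xF3DAB8D7

3619216115 in 32-bit hexadecimal is 0xD7B8DAF3.
Stored little-endian, the bytes at ascending addresses are F3 DA B8 D7.
Read back as big-endian, the last byte is least significant, giving 0xF3DAB8D7.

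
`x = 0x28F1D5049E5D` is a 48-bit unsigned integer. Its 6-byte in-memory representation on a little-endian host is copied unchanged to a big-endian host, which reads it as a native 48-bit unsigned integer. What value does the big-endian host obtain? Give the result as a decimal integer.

Stored little-endian, the bytes at ascending addresses are 5D 9E 04 D5 F1 28.
Read back as big-endian, the last byte is least significant, giving 0x5D9E04D5F128.
0x5D9E04D5F128 = 102933267345704.

102933267345704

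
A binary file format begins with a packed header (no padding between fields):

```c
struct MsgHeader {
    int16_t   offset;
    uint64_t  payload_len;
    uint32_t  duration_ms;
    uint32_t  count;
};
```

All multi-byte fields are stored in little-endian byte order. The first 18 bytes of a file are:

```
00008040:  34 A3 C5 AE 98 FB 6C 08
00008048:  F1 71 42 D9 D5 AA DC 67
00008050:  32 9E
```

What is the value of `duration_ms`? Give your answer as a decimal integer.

2866141506

`duration_ms` follows `offset` (2 B), `payload_len` (8 B), so it starts at offset 2 + 8 = 10 and occupies 4 bytes.
Bytes at offsets 10..13: 42 D9 D5 AA.
Little-endian: lowest address holds the least-significant byte.
Reassemble most-significant byte first: AA D5 D9 42 → 0xAAD5D942.
0xAAD5D942 = 2866141506.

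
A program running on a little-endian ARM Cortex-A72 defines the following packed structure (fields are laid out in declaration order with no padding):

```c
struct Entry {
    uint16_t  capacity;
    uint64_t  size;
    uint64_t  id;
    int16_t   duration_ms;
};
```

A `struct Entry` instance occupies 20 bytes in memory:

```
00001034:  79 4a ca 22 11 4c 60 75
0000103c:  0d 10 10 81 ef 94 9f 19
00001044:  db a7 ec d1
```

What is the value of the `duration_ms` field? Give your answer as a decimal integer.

-11796

`duration_ms` follows `capacity` (2 B), `size` (8 B), `id` (8 B), so it starts at offset 2 + 8 + 8 = 18 and occupies 2 bytes.
Bytes at offsets 18..19: EC D1.
Little-endian stores the least-significant byte at the lowest address.
Reassemble most-significant byte first: D1 EC → 0xD1EC.
Top bit is set, so as a signed 16-bit value this is 0xD1EC − 2^16 = -11796.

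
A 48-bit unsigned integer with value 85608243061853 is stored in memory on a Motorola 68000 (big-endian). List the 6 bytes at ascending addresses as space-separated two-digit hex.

85608243061853 in hexadecimal, padded to 48 bits, is 0x4DDC38EAE45D.
Split into bytes (most-significant first): 4D DC 38 EA E4 5D.
Big-endian: lowest address holds the most-significant byte.
So the memory order matches the most-significant-first order: 4D DC 38 EA E4 5D.

4D DC 38 EA E4 5D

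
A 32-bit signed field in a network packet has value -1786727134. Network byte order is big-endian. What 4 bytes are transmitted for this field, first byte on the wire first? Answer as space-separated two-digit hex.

Two's complement of -1786727134 in 32 bits: 1786727134 = 0x6A7F4ADE; invert → 0x9580B521; add 1 → 0x9580B522.
Split into bytes (most-significant first): 95 80 B5 22.
Big-endian: lowest address holds the most-significant byte.
So the memory order matches the most-significant-first order: 95 80 B5 22.

95 80 B5 22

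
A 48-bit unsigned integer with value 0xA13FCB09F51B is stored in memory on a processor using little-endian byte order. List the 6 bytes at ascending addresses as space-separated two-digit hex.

1B F5 09 CB 3F A1

Split into bytes (most-significant first): A1 3F CB 09 F5 1B.
Little-endian: lowest address holds the least-significant byte.
So at ascending addresses the bytes are 1B F5 09 CB 3F A1.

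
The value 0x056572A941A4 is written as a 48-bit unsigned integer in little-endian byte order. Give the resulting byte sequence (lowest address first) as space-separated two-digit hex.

A4 41 A9 72 65 05

Split into bytes (most-significant first): 05 65 72 A9 41 A4.
Little-endian stores the least-significant byte at the lowest address.
So at ascending addresses the bytes are A4 41 A9 72 65 05.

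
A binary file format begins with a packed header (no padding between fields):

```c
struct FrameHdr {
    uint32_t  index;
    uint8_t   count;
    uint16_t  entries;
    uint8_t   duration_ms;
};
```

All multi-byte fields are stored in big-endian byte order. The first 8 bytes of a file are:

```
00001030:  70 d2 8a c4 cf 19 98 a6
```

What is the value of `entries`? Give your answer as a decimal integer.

6552

`entries` follows `index` (4 B), `count` (1 B), so it starts at offset 4 + 1 = 5 and occupies 2 bytes.
Bytes at offsets 5..6: 19 98.
In big-endian order the high byte comes first in memory.
The bytes are already most-significant first: 0x1998.
0x1998 = 6552.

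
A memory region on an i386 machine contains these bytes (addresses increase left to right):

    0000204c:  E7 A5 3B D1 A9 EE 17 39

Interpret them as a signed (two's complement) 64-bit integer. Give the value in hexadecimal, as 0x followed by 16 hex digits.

Little-endian stores the least-significant byte at the lowest address.
Reassemble most-significant byte first: 39 17 EE A9 D1 3B A5 E7 → 0x3917EEA9D13BA5E7.

0x3917EEA9D13BA5E7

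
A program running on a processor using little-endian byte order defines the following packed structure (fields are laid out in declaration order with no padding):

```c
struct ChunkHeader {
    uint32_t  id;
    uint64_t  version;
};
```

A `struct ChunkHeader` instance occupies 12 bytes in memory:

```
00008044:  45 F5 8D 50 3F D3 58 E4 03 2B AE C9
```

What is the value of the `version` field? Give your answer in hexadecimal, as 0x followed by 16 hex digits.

0xC9AE2B03E458D33F

`version` follows `id` (4 bytes), so it starts at byte offset 4 and occupies 8 bytes.
Bytes at offsets 4..11: 3F D3 58 E4 03 2B AE C9.
In little-endian order the low byte comes first in memory.
Reassemble most-significant byte first: C9 AE 2B 03 E4 58 D3 3F → 0xC9AE2B03E458D33F.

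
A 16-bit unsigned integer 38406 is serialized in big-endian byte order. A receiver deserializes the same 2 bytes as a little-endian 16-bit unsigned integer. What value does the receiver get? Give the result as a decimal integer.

38406 in 16-bit hexadecimal is 0x9606.
Stored big-endian, the bytes at ascending addresses are 96 06.
Read back as little-endian, the first byte is least significant, giving 0x0696.
0x0696 = 1686.

1686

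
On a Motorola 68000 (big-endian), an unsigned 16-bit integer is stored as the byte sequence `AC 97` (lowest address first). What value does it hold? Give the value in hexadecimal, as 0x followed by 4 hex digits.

0xAC97

Big-endian: lowest address holds the most-significant byte.
The bytes are already most-significant first: 0xAC97.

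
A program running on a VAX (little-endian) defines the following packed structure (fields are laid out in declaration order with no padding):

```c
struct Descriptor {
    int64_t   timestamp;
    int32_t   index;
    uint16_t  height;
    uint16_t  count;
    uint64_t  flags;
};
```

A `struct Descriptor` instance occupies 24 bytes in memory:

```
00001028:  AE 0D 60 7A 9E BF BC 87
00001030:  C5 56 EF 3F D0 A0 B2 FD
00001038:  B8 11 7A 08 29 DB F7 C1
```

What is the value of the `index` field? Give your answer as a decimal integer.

`index` follows `timestamp` (8 bytes), so it starts at byte offset 8 and occupies 4 bytes.
Bytes at offsets 8..11: C5 56 EF 3F.
In little-endian order the low byte comes first in memory.
Reassemble most-significant byte first: 3F EF 56 C5 → 0x3FEF56C5.
0x3FEF56C5 = 1072649925.

1072649925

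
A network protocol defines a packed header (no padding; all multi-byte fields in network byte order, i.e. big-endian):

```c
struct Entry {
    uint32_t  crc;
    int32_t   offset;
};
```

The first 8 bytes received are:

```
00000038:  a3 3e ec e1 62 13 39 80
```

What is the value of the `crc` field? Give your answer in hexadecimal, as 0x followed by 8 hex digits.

0xA33EECE1

`crc` is the first field, at byte offset 0, occupying 4 bytes.
Bytes at offsets 0..3: A3 3E EC E1.
In big-endian order the high byte comes first in memory.
The bytes are already most-significant first: 0xA33EECE1.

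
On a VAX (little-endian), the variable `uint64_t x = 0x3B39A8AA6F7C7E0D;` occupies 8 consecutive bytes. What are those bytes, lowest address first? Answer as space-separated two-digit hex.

0D 7E 7C 6F AA A8 39 3B

Split into bytes (most-significant first): 3B 39 A8 AA 6F 7C 7E 0D.
Little-endian stores the least-significant byte at the lowest address.
So at ascending addresses the bytes are 0D 7E 7C 6F AA A8 39 3B.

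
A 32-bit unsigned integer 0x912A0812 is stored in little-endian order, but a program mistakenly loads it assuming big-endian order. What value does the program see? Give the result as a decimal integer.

Stored little-endian, the bytes at ascending addresses are 12 08 2A 91.
Read back as big-endian, the last byte is least significant, giving 0x12082A91.
0x12082A91 = 302525073.

302525073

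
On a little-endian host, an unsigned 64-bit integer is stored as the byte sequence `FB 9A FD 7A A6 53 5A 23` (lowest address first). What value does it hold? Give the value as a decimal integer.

2547440513724553979

In little-endian order the low byte comes first in memory.
Reassemble most-significant byte first: 23 5A 53 A6 7A FD 9A FB → 0x235A53A67AFD9AFB.
0x235A53A67AFD9AFB = 2547440513724553979.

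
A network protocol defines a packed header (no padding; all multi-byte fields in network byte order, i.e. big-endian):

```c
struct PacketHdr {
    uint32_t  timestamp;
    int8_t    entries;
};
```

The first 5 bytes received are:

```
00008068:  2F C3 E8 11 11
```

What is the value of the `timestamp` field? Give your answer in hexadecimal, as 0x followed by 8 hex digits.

0x2FC3E811

`timestamp` is the first field, at byte offset 0, occupying 4 bytes.
Bytes at offsets 0..3: 2F C3 E8 11.
Big-endian: lowest address holds the most-significant byte.
The bytes are already most-significant first: 0x2FC3E811.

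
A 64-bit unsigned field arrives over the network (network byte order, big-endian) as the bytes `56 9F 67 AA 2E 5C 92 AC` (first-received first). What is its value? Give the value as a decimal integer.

6241821589178716844

In big-endian order the high byte comes first in memory.
The bytes are already most-significant first: 0x569F67AA2E5C92AC.
0x569F67AA2E5C92AC = 6241821589178716844.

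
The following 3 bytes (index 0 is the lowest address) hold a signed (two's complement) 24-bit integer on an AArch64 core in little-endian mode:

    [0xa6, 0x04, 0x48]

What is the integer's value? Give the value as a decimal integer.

Little-endian: lowest address holds the least-significant byte.
Reassemble most-significant byte first: 48 04 A6 → 0x4804A6.
0x4804A6 = 4719782.

4719782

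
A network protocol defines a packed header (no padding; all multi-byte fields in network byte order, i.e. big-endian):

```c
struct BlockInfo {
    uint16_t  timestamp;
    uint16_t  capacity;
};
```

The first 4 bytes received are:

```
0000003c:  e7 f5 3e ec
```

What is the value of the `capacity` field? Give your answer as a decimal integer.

`capacity` follows `timestamp` (2 bytes), so it starts at byte offset 2 and occupies 2 bytes.
Bytes at offsets 2..3: 3E EC.
In big-endian order the high byte comes first in memory.
The bytes are already most-significant first: 0x3EEC.
0x3EEC = 16108.

16108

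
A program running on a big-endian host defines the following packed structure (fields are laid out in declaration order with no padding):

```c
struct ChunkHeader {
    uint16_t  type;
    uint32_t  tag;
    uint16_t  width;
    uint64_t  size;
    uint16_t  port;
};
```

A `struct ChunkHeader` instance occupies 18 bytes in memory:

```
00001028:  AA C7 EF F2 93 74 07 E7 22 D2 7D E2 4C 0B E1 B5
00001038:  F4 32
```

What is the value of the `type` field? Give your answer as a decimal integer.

`type` is the first field, at byte offset 0, occupying 2 bytes.
Bytes at offsets 0..1: AA C7.
Big-endian: lowest address holds the most-significant byte.
The bytes are already most-significant first: 0xAAC7.
0xAAC7 = 43719.

43719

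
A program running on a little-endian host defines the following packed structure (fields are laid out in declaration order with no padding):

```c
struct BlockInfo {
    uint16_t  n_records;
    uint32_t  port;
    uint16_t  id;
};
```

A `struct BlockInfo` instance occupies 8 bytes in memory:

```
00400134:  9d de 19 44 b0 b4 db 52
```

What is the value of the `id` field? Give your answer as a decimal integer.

21211

`id` follows `n_records` (2 B), `port` (4 B), so it starts at offset 2 + 4 = 6 and occupies 2 bytes.
Bytes at offsets 6..7: DB 52.
Little-endian stores the least-significant byte at the lowest address.
Reassemble most-significant byte first: 52 DB → 0x52DB.
0x52DB = 21211.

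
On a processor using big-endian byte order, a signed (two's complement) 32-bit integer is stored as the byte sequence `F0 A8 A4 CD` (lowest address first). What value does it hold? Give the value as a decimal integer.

In big-endian order the high byte comes first in memory.
The bytes are already most-significant first: 0xF0A8A4CD.
Top bit is set, so as a signed 32-bit value this is 0xF0A8A4CD − 2^32 = -257383219.

-257383219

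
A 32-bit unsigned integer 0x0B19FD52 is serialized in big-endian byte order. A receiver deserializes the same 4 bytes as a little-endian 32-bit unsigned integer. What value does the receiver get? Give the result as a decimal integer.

Stored big-endian, the bytes at ascending addresses are 0B 19 FD 52.
Read back as little-endian, the first byte is least significant, giving 0x52FD190B.
0x52FD190B = 1392318731.

1392318731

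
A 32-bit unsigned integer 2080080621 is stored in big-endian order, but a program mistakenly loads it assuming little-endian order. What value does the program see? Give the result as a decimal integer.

2080080621 in 32-bit hexadecimal is 0x7BFB82ED.
Stored big-endian, the bytes at ascending addresses are 7B FB 82 ED.
Read back as little-endian, the first byte is least significant, giving 0xED82FB7B.
0xED82FB7B = 3984784251.

3984784251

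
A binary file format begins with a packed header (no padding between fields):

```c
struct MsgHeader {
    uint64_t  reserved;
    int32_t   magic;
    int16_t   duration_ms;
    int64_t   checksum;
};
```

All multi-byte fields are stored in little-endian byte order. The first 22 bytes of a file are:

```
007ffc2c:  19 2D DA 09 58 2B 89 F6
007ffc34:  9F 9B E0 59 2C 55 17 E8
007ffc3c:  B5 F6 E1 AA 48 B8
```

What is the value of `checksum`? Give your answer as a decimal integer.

-5167692684924164073

`checksum` follows `reserved` (8 B), `magic` (4 B), `duration_ms` (2 B), so it starts at offset 8 + 4 + 2 = 14 and occupies 8 bytes.
Bytes at offsets 14..21: 17 E8 B5 F6 E1 AA 48 B8.
In little-endian order the low byte comes first in memory.
Reassemble most-significant byte first: B8 48 AA E1 F6 B5 E8 17 → 0xB848AAE1F6B5E817.
Top bit is set, so as a signed 64-bit value this is 0xB848AAE1F6B5E817 − 2^64 = -5167692684924164073.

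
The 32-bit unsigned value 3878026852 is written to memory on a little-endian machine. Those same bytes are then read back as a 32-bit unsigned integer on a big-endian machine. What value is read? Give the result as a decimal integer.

1694377447

3878026852 in 32-bit hexadecimal is 0xE725FE64.
Stored little-endian, the bytes at ascending addresses are 64 FE 25 E7.
Read back as big-endian, the last byte is least significant, giving 0x64FE25E7.
0x64FE25E7 = 1694377447.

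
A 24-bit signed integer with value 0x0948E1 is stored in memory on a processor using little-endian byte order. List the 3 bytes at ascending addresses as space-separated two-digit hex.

E1 48 09

Split into bytes (most-significant first): 09 48 E1.
Little-endian stores the least-significant byte at the lowest address.
So at ascending addresses the bytes are E1 48 09.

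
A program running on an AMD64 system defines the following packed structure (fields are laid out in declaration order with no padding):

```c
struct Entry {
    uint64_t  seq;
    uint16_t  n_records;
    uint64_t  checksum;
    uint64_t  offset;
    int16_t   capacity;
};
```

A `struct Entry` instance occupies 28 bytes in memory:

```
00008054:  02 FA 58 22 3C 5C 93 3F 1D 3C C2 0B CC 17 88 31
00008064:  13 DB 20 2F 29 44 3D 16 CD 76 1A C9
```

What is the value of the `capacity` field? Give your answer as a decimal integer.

`capacity` follows `seq` (8 B), `n_records` (2 B), `checksum` (8 B), `offset` (8 B), so it starts at offset 8 + 2 + 8 + 8 = 26 and occupies 2 bytes.
Bytes at offsets 26..27: 1A C9.
Little-endian stores the least-significant byte at the lowest address.
Reassemble most-significant byte first: C9 1A → 0xC91A.
Top bit is set, so as a signed 16-bit value this is 0xC91A − 2^16 = -14054.

-14054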